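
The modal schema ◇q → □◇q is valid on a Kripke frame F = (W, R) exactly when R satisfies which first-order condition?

the Euclidean property

Suppose ◇q→□◇q is valid. Take Rxy, Rxz and set V(q)={y}. Then ◇q at x, so □◇q at x, so ◇q at z, so some w with Rzw has q; w=y, i.e. Rzy. By symmetry of the argument, Ryz.
Conversely, on a frame with the Euclidean property the schema holds at every world under every valuation.
So the correspondent is the Euclidean property.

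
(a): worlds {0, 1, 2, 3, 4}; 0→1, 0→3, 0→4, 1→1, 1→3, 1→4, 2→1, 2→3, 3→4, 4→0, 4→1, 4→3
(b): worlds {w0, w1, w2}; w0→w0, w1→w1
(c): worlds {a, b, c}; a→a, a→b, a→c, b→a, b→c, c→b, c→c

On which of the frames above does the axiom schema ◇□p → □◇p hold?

(b), (c)

This is the axiom for convergence; its first-order frame correspondent is ∀x ∀y ∀z (Rxy ∧ Rxz → ∃w (Ryw ∧ Rzw)).
(a): fails — R04 and R03 but 4 and 3 have no common successor.
(b): ✓.
(c): ✓.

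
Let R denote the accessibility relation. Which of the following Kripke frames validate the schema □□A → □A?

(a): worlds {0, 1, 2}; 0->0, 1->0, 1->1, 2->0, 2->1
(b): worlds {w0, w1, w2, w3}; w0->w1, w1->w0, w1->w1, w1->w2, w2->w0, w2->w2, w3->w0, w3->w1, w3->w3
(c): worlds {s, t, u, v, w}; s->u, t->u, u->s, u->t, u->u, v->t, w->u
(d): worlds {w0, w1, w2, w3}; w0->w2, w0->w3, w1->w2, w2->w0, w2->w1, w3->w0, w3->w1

(a), (b)

Frame correspondent (Sahlqvist): ∀x ∀y (Rxy → ∃z (Rxz ∧ Rzy)) — i.e. density.
(a): ✓.
(b): ✓.
(c): fails — Rvt but no z with Rvz and Rzt.
(d): fails — Rw1w2 but no z with Rw1z and Rzw2.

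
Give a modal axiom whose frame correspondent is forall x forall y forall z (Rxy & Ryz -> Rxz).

□s → □□s

This is transitivity; the standard corresponding axiom is 4: □s → □□s.
Suppose □s→□□s is valid. Take Rxy, Ryz and set V(s)={w : Rxw}. Then □s at x, so □□s at x, so □s at y, so s at z, i.e. Rxz.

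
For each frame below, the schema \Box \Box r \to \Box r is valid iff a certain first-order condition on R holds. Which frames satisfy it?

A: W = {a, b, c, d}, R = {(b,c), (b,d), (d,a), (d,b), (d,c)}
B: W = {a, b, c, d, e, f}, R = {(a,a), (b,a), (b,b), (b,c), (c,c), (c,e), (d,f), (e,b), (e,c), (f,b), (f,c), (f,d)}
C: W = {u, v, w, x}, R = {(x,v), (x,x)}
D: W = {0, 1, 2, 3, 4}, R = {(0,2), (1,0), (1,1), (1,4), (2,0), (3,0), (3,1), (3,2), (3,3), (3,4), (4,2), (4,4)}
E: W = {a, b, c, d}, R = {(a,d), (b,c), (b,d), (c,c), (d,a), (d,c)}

C

Frame correspondent (Sahlqvist): \forall x \forall y (Rxy \to \exists z (Rxz \wedge Rzy)) — i.e. density.
A: fails — Rdb but no z with Rdz and Rzb.
B: fails — Rdf but no z with Rdz and Rzf.
C: ✓.
D: fails — R02 but no z with R0z and Rz2.
E: fails — Rad but no z with Raz and Rzd.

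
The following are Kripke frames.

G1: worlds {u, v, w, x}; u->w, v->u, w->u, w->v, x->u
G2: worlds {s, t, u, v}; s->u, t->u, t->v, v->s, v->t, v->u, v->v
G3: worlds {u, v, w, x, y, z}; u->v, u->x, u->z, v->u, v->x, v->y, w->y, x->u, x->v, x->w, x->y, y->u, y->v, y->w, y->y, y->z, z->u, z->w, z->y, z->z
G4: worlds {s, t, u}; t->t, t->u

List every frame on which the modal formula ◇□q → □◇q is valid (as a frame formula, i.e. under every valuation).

none

The schema corresponds to convergence: ∀x ∀y ∀z (Rxy ∧ Rxz → ∃w (Ryw ∧ Rzw)).
G1: fails — Rwu and Rwv but u and v have no common successor.
G2: fails — Rsu and Rsu but u and u have no common successor.
G3: fails — Rxu and Rxw but u and w have no common successor.
G4: fails — Rtt and Rtu but t and u have no common successor.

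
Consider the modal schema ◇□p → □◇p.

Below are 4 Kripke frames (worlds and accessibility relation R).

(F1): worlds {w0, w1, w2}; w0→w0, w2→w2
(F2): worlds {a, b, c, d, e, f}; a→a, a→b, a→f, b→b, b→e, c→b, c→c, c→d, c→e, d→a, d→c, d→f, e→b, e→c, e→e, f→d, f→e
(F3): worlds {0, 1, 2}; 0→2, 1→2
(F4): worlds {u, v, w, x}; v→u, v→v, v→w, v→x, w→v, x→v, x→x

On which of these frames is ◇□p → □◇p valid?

The schema corresponds to convergence: ∀x ∀y ∀z (Rxy ∧ Rxz → ∃w (Ryw ∧ Rzw)).
(F1): ✓.
(F2): fails — Raa and Raf but a and f have no common successor.
(F3): fails — R02 and R02 but 2 and 2 have no common successor.
(F4): fails — Rvv and Rvu but v and u have no common successor.

(F1)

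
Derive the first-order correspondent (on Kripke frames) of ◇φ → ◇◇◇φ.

∀x ∀y (xRy → ∃w (y = w ∧ xR³w))

This is a Sahlqvist (Geach-type) schema ◇^1□^0φ → □^0◇^3φ.
Minimal-valuation argument: fix x; take any y with xR^1y and any z with xR^0z. Set V(φ) to the set of worlds R-reachable from y in exactly 0 steps. Then □^0φ holds at y, so the antecedent holds at x; validity forces ◇^3φ at z, giving a w with zR^3w and yR^0w.
First-order correspondent: ∀x ∀y (xRy → ∃w (y = w ∧ xR³w)).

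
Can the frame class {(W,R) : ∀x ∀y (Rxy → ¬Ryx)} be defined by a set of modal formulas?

No — not modally definable

Any modally definable frame class is closed under surjective bounded morphisms.
The 3-cycle (worlds s,t,u with s→t→u→s) is asymmetric. Mapping every world to a single reflexive point • is a surjective bounded morphism, and the reflexive point is not asymmetric (R•• but asymmetry requires ¬R••).
So the class is not modally definable.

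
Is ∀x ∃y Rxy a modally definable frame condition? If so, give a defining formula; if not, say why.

Yes, by □q → ◇q

The condition is seriality. A defining modal formula is □q → ◇q.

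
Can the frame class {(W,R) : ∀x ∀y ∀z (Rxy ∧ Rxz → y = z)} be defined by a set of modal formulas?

Yes — defined by ◇p → □p

This is a Sahlqvist condition; the CD axiom ◇p → □p defines it.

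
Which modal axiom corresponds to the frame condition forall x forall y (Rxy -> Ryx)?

The condition is symmetry. The B schema q → □◇q defines it.

q → □◇q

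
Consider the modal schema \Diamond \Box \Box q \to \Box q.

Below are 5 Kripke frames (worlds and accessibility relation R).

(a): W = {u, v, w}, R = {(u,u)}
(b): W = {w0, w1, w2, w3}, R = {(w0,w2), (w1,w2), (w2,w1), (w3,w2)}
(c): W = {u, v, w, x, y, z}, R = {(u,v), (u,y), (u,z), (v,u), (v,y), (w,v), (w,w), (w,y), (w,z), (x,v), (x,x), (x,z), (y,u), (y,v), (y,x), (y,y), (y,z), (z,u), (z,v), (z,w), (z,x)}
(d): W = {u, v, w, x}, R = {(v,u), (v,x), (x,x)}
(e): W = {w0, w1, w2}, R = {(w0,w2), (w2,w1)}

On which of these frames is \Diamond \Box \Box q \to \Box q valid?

This is the axiom for a generalized confluence (Geach) condition; its first-order frame correspondent is \forall x \forall y \forall z ((xRy \wedge xRz) \to \exists w (y R^2 w \wedge z = w)).
(a): holds.
(b): holds.
(c): fails — wRv, wRw but no t with vR²t and w=t.
(d): fails — vRu, vRu but no t with uR²t and u=t.
(e): fails — w0Rw2, w0Rw2 but no w with w2R²w and w2=w.

(a), (b)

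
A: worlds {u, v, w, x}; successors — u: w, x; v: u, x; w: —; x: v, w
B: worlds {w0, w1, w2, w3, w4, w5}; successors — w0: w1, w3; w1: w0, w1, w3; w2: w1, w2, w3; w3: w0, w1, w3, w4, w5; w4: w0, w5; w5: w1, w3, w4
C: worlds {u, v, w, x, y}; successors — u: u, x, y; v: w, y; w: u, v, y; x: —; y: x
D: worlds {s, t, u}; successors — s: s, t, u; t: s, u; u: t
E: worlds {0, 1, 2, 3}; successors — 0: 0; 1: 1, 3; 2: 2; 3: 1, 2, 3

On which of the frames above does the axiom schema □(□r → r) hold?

E

The schema corresponds to shift-reflexivity: ∀x ∀y (Rxy → Ryy).
A: fails — Rxw but not Rww.
B: fails — Rw1w0 but not Rw0w0.
C: fails — Ryx but not Rxx.
D: fails — Rut but not Rtt.
E: condition met.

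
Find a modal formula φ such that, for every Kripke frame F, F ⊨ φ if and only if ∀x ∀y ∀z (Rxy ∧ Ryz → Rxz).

A defining formula is □ψ → □□ψ (the 4 axiom).

□ψ → □□ψ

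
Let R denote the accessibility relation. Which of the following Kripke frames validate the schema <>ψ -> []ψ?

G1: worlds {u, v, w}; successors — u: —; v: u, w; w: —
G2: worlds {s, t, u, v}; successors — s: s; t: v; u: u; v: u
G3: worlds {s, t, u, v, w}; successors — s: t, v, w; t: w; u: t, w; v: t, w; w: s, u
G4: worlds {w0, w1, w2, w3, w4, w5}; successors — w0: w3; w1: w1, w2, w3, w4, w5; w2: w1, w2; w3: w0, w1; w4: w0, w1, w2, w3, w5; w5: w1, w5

Frame correspondent (Sahlqvist): forall x forall y forall z (Rxy & Rxz -> y = z) — i.e. partial functionality.
G1: fails — v sees both u and w.
G2: ✓.
G3: fails — s sees both t and v.
G4: fails — w1 sees both w1 and w2.
Valid on: G2.

G2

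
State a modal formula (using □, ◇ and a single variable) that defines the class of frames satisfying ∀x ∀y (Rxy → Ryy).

□(□r → r)

This is shift-reflexivity; the standard corresponding axiom is T□: □(□r → r).
Suppose □(□r→r) is valid. Take Rxy and set V(r)={w : Ryw}. Then at y, □r holds; since □(□r→r) at x, □r→r at y, so r at y, i.e. Ryy.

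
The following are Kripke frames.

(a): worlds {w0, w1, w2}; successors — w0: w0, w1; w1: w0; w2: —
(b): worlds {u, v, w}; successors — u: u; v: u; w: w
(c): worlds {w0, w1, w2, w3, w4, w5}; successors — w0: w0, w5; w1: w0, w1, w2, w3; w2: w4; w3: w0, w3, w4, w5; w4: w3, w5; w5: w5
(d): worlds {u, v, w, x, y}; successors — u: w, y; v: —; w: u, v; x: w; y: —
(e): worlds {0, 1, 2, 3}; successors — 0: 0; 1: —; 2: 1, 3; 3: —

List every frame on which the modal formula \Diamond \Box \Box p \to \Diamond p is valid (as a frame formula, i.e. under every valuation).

(a), (b), (c)

The schema corresponds to a generalized confluence (Geach) condition: \forall x \forall y (xRy \to \exists w (y R^2 w \wedge xRw)).
(a): condition met.
(b): condition met.
(c): condition met.
(d): fails — uRy but no t with yR²t and uRt.
(e): fails — 2R1 but no w with 1R²w and 2Rw.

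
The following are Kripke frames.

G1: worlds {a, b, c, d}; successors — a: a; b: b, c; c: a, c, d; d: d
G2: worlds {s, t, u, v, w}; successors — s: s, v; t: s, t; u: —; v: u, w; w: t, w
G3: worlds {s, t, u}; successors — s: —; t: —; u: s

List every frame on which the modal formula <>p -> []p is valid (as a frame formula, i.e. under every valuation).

The schema corresponds to partial functionality: forall x forall y forall z (Rxy & Rxz -> y = z).
G1: fails — b sees both b and c.
G2: fails — s sees both s and v.
G3: condition met.
Valid on: G3.

G3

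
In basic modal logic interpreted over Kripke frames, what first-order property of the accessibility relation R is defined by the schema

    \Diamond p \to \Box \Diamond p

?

the Euclidean property

Suppose ◇p→□◇p is valid. Take Rxy, Rxz and set V(p)={y}. Then ◇p at x, so □◇p at x, so ◇p at z, so some w with Rzw has p; w=y, i.e. Rzy. By symmetry of the argument, Ryz.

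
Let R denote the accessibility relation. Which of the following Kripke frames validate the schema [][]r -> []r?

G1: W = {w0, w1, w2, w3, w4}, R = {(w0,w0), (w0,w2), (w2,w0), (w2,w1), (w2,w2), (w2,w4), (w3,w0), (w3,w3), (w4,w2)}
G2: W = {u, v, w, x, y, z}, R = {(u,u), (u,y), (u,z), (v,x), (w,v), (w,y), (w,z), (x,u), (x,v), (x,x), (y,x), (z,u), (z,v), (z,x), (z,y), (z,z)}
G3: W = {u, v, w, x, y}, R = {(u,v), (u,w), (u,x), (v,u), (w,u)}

The schema corresponds to density: forall x forall y (Rxy -> exists z (Rxz & Rzy)).
G1: holds.
G2: holds.
G3: fails — Ruv but no z with Ruz and Rzv.

G1, G2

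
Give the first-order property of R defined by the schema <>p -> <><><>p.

This is a Sahlqvist (Geach-type) schema ◇^1□^0p → □^0◇^3p.
First-order correspondent: forall x forall y (xRy -> exists w (y = w & x R^3 w)).

forall x forall y (xRy -> exists w (y = w & x R^3 w))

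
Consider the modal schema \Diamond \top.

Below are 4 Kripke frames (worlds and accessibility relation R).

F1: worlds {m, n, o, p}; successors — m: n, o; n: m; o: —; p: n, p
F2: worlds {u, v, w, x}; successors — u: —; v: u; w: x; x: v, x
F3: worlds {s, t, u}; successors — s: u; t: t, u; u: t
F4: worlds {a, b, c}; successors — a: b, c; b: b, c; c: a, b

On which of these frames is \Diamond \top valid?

F3, F4

This is the axiom for seriality; its first-order frame correspondent is \forall x \exists y Rxy.
F1: fails — world o has no successor.
F2: fails — world u has no successor.
F3: satisfies the condition.
F4: satisfies the condition.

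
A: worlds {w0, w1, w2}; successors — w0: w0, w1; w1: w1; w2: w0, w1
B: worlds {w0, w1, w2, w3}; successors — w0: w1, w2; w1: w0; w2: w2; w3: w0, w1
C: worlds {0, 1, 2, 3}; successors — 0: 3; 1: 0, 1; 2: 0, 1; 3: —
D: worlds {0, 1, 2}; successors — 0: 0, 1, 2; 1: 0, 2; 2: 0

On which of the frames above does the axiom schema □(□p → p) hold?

A

This is the axiom for shift-reflexivity; its first-order frame correspondent is ∀x ∀y (Rxy → Ryy).
A: satisfies the condition.
B: fails — Rw1w0 but not Rw0w0.
C: fails — R10 but not R00.
D: fails — R02 but not R22.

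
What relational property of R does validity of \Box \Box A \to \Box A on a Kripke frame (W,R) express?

Suppose □□A→□A is valid. Take Rxy and set V(A)={w : xR²w}. Then □□A at x, so □A at x, so A at y, i.e. ∃z(Rxz∧Rzy).

Density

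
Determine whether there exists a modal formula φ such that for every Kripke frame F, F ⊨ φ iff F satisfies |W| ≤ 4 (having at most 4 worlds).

No

If a class were modally definable it would be closed under disjoint unions (Goldblatt–Thomason).
Any modal formula valid on each of 5 disjoint one-world frames is valid on their disjoint union (validity is preserved under disjoint unions). Each one-world frame has |W|=1≤4, but the union has |W|=5.
Hence having at most 4 worlds is not modally definable.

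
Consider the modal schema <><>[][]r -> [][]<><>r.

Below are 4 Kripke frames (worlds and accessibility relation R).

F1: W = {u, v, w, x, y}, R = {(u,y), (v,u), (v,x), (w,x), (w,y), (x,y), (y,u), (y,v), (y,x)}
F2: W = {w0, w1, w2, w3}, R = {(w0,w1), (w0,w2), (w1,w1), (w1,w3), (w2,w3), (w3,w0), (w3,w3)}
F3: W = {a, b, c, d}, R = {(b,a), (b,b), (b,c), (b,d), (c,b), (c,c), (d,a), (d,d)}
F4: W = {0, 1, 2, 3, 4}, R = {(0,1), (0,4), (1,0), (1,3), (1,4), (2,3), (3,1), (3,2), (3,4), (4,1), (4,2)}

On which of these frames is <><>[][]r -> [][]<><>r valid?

F2, F4

The schema corresponds to a generalized confluence (Geach) condition: forall x forall y forall z ((x R^2 y & x R^2 z) -> exists w (y R^2 w & z R^2 w)).
F1: fails — uR²u, uR²v but no t with uR²t and vR²t.
F2: holds.
F3: fails — bR²a, bR²a but no w with aR²w and aR²w.
F4: holds.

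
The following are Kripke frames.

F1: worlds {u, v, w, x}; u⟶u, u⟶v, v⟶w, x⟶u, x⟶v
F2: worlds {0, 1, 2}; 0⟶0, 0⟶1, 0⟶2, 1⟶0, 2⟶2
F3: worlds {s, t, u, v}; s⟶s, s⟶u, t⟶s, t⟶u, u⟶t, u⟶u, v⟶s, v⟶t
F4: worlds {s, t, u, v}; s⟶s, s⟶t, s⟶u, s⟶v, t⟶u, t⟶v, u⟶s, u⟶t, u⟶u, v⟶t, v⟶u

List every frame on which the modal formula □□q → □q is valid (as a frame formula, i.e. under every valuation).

F2

Frame correspondent (Sahlqvist): ∀x ∀y (Rxy → ∃z (Rxz ∧ Rzy)) — i.e. density.
F1: fails — Rvw but no z with Rvz and Rzw.
F2: satisfies the condition.
F3: fails — Rvt but no z with Rvz and Rzt.
F4: fails — Rtv but no z with Rtz and Rzv.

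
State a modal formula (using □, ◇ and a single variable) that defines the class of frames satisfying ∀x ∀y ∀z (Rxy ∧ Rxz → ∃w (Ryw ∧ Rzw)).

This is convergence; the standard corresponding axiom is .2: ◇□p → □◇p.

◇□p → □◇p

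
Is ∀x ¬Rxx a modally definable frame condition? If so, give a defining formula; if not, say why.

Not definable by any modal formula

If a class were modally definable it would be closed under surjective bounded morphisms (Goldblatt–Thomason).
The 5-cycle (worlds 0,1,2,3,4 with 0→1→2→3→4→0) is irreflexive, and the map sending every world to a single reflexive point • is a surjective bounded morphism (forth: every edge maps to (•,•); back: every world has a successor). So any modal formula valid on the 5-cycle is also valid on the reflexive point, which is not irreflexive.
So no modal formula (or set of formulas) defines exactly the irreflexive frames.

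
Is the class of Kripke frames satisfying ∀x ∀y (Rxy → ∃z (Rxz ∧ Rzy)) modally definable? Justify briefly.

Yes: it is density, defined by the C4 schema □□p → □p.
Suppose □□p→□p is valid. Take Rxy and set V(p)={w : xR²w}. Then □□p at x, so □p at x, so p at y, i.e. ∃z(Rxz∧Rzy).

Yes — defined by □□p → □p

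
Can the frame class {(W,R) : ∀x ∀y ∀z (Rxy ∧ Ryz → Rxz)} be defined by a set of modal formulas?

This is a Sahlqvist condition; the 4 axiom □q → □□q defines it.
Suppose □q→□□q is valid. Take Rxy, Ryz and set V(q)={w : Rxw}. Then □q at x, so □□q at x, so □q at y, so q at z, i.e. Rxz.

Definable; □q → □□q defines it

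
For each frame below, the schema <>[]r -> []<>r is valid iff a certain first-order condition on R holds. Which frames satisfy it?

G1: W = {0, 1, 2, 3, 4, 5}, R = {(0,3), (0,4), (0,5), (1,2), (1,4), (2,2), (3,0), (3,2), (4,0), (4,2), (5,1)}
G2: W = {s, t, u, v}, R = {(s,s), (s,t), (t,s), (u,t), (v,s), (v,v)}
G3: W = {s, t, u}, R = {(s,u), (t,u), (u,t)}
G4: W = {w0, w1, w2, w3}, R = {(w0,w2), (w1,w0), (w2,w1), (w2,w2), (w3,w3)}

The schema corresponds to convergence: forall x forall y forall z (Rxy & Rxz -> exists w (Ryw & Rzw)).
G1: fails — R04 and R05 but 4 and 5 have no common successor.
G2: holds.
G3: holds.
G4: fails — Rw2w1 and Rw2w2 but w1 and w2 have no common successor.

G2, G3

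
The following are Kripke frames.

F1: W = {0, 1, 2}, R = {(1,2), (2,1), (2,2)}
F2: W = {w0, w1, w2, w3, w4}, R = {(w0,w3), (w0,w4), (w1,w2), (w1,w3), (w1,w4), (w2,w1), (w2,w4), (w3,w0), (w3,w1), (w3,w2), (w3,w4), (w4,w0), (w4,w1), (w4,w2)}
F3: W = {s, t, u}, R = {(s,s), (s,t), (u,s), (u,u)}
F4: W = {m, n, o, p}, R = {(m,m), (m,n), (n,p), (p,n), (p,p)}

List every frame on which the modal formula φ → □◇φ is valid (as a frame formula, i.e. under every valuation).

Frame correspondent (Sahlqvist): ∀x ∀y (Rxy → Ryx) — i.e. symmetry.
F1: condition met.
F2: fails — Rw3w2 but not Rw2w3.
F3: fails — Rus but not Rsu.
F4: fails — Rmn but not Rnm.

F1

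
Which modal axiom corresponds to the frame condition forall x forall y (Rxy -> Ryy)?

□(□p → p)

The condition is shift-reflexivity. The T□ schema □(□p → p) defines it.
Suppose □(□p→p) is valid. Take Rxy and set V(p)={w : Ryw}. Then at y, □p holds; since □(□p→p) at x, □p→p at y, so p at y, i.e. Ryy.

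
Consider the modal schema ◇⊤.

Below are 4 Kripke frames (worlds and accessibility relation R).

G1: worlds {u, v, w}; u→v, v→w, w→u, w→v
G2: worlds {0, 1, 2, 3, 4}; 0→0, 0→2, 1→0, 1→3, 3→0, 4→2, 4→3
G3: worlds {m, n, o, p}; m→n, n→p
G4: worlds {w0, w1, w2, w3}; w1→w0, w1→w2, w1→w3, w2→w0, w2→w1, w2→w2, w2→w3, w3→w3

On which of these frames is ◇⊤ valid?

The schema corresponds to seriality: ∀x ∃y Rxy.
G1: condition met.
G2: fails — world 2 has no successor.
G3: fails — world o has no successor.
G4: fails — world w0 has no successor.
Valid on: G1.

G1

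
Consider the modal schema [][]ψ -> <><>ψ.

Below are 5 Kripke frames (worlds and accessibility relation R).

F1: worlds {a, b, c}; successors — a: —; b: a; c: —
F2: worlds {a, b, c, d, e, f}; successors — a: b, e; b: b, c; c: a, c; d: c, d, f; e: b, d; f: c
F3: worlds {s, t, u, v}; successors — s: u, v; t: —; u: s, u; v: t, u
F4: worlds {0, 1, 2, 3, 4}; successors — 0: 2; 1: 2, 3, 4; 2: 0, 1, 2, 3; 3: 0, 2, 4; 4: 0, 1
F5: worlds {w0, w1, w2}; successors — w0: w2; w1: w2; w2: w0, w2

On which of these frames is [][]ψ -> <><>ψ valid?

F2, F4, F5

This is the axiom for a generalized confluence (Geach) condition; its first-order frame correspondent is forall x exists w (x R^2 w & x R^2 w).
F1: fails — at a but no w with aR²w and aR²w.
F2: ✓.
F3: fails — at t but no w with tR²w and tR²w.
F4: ✓.
F5: ✓.
Valid on: F2, F4, F5.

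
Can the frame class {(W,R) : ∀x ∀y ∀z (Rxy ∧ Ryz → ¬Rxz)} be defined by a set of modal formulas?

No

If a class were modally definable it would be closed under surjective bounded morphisms (Goldblatt–Thomason).
The 3-cycle (worlds s,t,u with s→t→u→s) is intransitive. Mapping every world to a single reflexive point • is a surjective bounded morphism; the reflexive point is not intransitive (R••∧R•• but R••).
So no modal formula (or set of formulas) defines exactly the intransitive frames.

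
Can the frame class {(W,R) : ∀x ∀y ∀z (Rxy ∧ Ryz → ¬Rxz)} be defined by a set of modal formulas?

No — not modally definable

If a class were modally definable it would be closed under surjective bounded morphisms (Goldblatt–Thomason).
The 7-cycle (worlds 0,1,2,3,4,5,6 with 0→1→2→3→4→5→6→0) is intransitive. Mapping every world to a single reflexive point • is a surjective bounded morphism; the reflexive point is not intransitive (R••∧R•• but R••).
Hence intransitivity is not modally definable.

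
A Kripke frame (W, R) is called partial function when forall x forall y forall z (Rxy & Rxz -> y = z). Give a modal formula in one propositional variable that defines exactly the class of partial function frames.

A defining formula is ◇r → □r (the CD axiom).
Suppose ◇r→□r is valid. Take Rxy, Rxz and set V(r)={y}. Then ◇r at x, so □r at x, so r at z, i.e. z=y.

◇r → □r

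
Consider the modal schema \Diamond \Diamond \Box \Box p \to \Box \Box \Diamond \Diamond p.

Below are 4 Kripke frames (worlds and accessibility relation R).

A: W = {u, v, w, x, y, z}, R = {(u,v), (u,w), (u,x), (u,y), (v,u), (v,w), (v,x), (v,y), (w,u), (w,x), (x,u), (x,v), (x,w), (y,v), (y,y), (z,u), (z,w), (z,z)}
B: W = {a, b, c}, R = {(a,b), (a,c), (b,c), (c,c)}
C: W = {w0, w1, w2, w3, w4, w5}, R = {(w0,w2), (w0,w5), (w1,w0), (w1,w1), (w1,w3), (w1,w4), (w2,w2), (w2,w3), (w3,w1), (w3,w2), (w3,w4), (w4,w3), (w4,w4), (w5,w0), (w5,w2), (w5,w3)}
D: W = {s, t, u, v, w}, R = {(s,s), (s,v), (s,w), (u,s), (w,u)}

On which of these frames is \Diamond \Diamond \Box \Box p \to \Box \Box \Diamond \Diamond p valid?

The schema corresponds to a generalized confluence (Geach) condition: \forall x \forall y \forall z ((x R^2 y \wedge x R^2 z) \to \exists w (y R^2 w \wedge z R^2 w)).
A: satisfies the condition.
B: satisfies the condition.
C: satisfies the condition.
D: fails — sR²s, sR²v but no w* with sR²w* and vR²w*.

A, B, C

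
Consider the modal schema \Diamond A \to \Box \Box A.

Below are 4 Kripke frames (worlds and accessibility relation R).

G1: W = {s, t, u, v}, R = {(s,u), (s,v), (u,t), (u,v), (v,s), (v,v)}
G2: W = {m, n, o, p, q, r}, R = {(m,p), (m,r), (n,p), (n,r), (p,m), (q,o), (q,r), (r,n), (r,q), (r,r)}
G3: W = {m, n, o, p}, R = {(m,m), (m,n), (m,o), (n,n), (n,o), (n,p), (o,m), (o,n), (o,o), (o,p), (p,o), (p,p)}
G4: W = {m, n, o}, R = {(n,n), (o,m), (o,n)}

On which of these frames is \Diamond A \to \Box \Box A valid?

none

Frame correspondent (Sahlqvist): \forall x \forall y \forall z ((xRy \wedge x R^2 z) \to \exists w (y = w \wedge z = w)) — i.e. a generalized confluence (Geach) condition.
G1: fails — sRu, sR²s but u ≠ s.
G2: fails — mRp, mR²m but p ≠ m.
G3: fails — mRm, mR²n but m ≠ n.
G4: fails — oRm, oR²n but m ≠ n.
Valid on no frame.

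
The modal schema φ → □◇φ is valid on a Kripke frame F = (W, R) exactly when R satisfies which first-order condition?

Symmetry

Suppose φ→□◇φ is valid. Take Rxy and set V(φ)={x}. Then φ at x, so □◇φ at x, so ◇φ at y, so some z with Ryz has φ; z=x, i.e. Ryx.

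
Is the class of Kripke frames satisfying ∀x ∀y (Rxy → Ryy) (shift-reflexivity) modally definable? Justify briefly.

Yes — defined by □(□p → p)

Yes: it is shift-reflexivity, defined by the T□ schema □(□p → p).
Suppose □(□p→p) is valid. Take Rxy and set V(p)={w : Ryw}. Then at y, □p holds; since □(□p→p) at x, □p→p at y, so p at y, i.e. Ryy.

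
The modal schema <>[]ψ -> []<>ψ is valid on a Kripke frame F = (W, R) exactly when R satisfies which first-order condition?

Convergence

This schema is the .2 axiom.
It corresponds to convergence: forall x forall y forall z (Rxy & Rxz -> exists w (Ryw & Rzw)).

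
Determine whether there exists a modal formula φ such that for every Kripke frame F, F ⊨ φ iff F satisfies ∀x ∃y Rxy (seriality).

Yes: it is seriality, defined by the D schema □p → ◇p.
Suppose □p→◇p is valid. At any x set V(p)=W. Then □p at x, so ◇p at x, so x has a successor.

Yes, by □p → ◇p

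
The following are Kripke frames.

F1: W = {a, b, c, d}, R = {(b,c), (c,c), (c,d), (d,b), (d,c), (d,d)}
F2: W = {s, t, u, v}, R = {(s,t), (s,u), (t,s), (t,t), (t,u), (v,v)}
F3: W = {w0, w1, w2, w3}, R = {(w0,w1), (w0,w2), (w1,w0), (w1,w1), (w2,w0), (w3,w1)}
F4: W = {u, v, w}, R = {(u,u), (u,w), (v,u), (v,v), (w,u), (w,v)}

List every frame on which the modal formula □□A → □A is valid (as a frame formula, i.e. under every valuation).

Frame correspondent (Sahlqvist): ∀x ∀y (Rxy → ∃z (Rxz ∧ Rzy)) — i.e. density.
F1: condition met.
F2: condition met.
F3: fails — Rw0w2 but no z with Rw0z and Rzw2.
F4: condition met.
Valid on: F1, F2, F4.

F1, F2, F4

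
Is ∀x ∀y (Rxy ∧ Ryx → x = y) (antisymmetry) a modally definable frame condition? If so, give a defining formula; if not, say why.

Not modally definable

Any modally definable frame class is closed under surjective bounded morphisms.
The 6-cycle (worlds 0,1,2,3,4,5 with 0→1→2→3→4→5→0) is antisymmetric. Sending even-indexed worlds to s and odd-indexed worlds to t is a surjective bounded morphism onto the two-world frame with s↔t, which is not antisymmetric.
So the class is not modally definable.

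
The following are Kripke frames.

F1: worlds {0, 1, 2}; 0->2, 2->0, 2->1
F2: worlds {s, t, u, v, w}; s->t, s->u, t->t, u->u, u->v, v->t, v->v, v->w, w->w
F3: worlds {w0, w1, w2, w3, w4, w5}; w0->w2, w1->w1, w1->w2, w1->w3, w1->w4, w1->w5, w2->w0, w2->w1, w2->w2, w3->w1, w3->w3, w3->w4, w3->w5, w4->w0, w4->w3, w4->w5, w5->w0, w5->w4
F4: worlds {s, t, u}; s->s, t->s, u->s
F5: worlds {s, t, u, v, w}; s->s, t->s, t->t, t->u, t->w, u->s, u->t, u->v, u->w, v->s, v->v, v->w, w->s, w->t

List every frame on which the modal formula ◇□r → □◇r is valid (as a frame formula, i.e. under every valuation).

This is the axiom for convergence; its first-order frame correspondent is ∀x ∀y ∀z (Rxy ∧ Rxz → ∃w (Ryw ∧ Rzw)).
F1: fails — R20 and R21 but 0 and 1 have no common successor.
F2: fails — Rsu and Rst but u and t have no common successor.
F3: fails — Rw4w5 and Rw4w0 but w5 and w0 have no common successor.
F4: ✓.
F5: ✓.
Valid on: F4, F5.

F4, F5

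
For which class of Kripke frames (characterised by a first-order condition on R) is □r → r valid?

Suppose □r→r is valid. At any x set V(r)={w : Rxw}. Then □r holds at x, so r holds at x, i.e. Rxx.

reflexivity: ∀x Rxx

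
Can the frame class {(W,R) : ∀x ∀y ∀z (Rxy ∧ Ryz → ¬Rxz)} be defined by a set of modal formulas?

Not definable by any modal formula

Any modally definable frame class is closed under surjective bounded morphisms.
The 5-cycle (worlds s,t,u,v,w with s→t→u→v→w→s) is intransitive. Mapping every world to a single reflexive point • is a surjective bounded morphism; the reflexive point is not intransitive (R••∧R•• but R••).
So no modal formula (or set of formulas) defines exactly the intransitive frames.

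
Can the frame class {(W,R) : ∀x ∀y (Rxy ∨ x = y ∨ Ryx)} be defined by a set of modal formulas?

If a class were modally definable it would be closed under disjoint unions (Goldblatt–Thomason).
Take 2 disjoint single-world reflexive frames: each is trivially connected, but their disjoint union has 2 worlds with no edge between distinct components, so it is not connected.
So no modal formula (or set of formulas) defines exactly the connected frames.

Not modally definable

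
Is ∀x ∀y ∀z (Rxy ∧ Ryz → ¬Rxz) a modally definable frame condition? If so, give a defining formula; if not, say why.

Any modally definable frame class is closed under surjective bounded morphisms.
The 7-cycle (worlds a,b,c,d,e,f,g with a→b→c→d→e→f→g→a) is intransitive. Mapping every world to a single reflexive point • is a surjective bounded morphism; the reflexive point is not intransitive (R••∧R•• but R••).
So the class is not modally definable.

No — not modally definable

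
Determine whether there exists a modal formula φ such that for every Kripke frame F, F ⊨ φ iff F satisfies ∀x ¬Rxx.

No — not modally definable

Any modally definable frame class is closed under surjective bounded morphisms.
The 5-cycle (worlds a,b,c,d,e with a→b→c→d→e→a) is irreflexive, and the map sending every world to a single reflexive point • is a surjective bounded morphism (forth: every edge maps to (•,•); back: every world has a successor). So any modal formula valid on the 5-cycle is also valid on the reflexive point, which is not irreflexive.
So the class is not modally definable.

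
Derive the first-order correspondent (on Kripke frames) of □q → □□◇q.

This is a Sahlqvist (Geach-type) schema ◇^0□^1q → □^2◇^1q.
First-order correspondent: ∀x ∀z (xR²z → ∃w (xRw ∧ zRw)).

∀x ∀z (xR²z → ∃w (xRw ∧ zRw))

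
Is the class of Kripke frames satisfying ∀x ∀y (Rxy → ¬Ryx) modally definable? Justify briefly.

If a class were modally definable it would be closed under surjective bounded morphisms (Goldblatt–Thomason).
The 5-cycle (worlds 0,1,2,3,4 with 0→1→2→3→4→0) is asymmetric. Mapping every world to a single reflexive point • is a surjective bounded morphism, and the reflexive point is not asymmetric (R•• but asymmetry requires ¬R••).
So no modal formula (or set of formulas) defines exactly the asymmetric frames.

No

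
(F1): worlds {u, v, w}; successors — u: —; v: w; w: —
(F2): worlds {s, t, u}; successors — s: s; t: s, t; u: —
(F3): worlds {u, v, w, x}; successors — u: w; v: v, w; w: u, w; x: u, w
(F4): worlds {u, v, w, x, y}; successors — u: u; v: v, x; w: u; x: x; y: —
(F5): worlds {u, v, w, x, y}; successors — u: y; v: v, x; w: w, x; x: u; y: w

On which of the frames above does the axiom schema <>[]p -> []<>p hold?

This is the axiom for convergence; its first-order frame correspondent is forall x forall y forall z (Rxy & Rxz -> exists w (Ryw & Rzw)).
(F1): fails — Rvw and Rvw but w and w have no common successor.
(F2): condition met.
(F3): condition met.
(F4): condition met.
(F5): fails — Rvv and Rvx but v and x have no common successor.

(F2), (F3), (F4)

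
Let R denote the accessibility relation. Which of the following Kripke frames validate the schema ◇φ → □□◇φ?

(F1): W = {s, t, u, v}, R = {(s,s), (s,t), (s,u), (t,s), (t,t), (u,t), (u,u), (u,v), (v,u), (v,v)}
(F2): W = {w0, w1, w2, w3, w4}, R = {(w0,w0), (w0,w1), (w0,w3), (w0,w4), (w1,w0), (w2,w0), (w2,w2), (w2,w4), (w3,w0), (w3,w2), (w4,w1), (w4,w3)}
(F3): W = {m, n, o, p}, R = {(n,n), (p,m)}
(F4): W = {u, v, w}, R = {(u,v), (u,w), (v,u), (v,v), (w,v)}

The schema corresponds to a generalized confluence (Geach) condition: ∀x ∀y ∀z ((xRy ∧ xR²z) → ∃w (y = w ∧ zRw)).
(F1): fails — sRs, sR²u but no w with s=w and uRw.
(F2): fails — w0Rw0, w0R²w4 but no w with w0=w and w4Rw.
(F3): ✓.
(F4): fails — uRw, uR²v but no t with w=t and vRt.

(F3)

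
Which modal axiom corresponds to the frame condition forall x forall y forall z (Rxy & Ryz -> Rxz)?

□r → □□r

The condition is transitivity. The 4 schema □r → □□r defines it.
Suppose □r→□□r is valid. Take Rxy, Ryz and set V(r)={w : Rxw}. Then □r at x, so □□r at x, so □r at y, so r at z, i.e. Rxz.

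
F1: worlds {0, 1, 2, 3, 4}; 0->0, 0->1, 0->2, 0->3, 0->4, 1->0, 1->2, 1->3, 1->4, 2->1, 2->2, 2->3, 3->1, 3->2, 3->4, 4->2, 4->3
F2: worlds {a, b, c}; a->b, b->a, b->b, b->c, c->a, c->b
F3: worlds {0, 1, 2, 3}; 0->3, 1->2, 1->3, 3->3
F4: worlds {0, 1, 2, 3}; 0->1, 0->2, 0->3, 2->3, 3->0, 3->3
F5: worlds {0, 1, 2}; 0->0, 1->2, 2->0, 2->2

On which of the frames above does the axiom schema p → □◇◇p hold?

The schema corresponds to a generalized confluence (Geach) condition: ∀x ∀z (xRz → ∃w (x = w ∧ zR²w)).
F1: fails — 0R4 but no w with 0=w and 4R²w.
F2: holds.
F3: fails — 0R3 but no w with 0=w and 3R²w.
F4: fails — 0R1 but no w with 0=w and 1R²w.
F5: fails — 1R2 but no w with 1=w and 2R²w.
Valid on: F2.

F2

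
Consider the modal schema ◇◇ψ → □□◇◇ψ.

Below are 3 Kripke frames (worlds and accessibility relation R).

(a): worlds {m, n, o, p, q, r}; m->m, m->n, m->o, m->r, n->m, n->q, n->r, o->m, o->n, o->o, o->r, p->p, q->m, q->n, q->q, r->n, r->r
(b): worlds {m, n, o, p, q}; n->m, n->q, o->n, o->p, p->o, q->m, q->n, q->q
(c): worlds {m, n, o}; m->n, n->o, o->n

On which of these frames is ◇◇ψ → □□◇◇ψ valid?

Frame correspondent (Sahlqvist): ∀x ∀y ∀z ((xR²y ∧ xR²z) → ∃w (y = w ∧ zR²w)) — i.e. a generalized confluence (Geach) condition.
(a): fails — mR²o, mR²r but no w with o=w and rR²w.
(b): fails — nR²m, nR²m but no w with m=w and mR²w.
(c): condition met.

(c)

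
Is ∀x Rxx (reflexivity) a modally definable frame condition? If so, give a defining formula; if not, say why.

This is a Sahlqvist condition; the T axiom □q → q defines it.

Yes, by □q → q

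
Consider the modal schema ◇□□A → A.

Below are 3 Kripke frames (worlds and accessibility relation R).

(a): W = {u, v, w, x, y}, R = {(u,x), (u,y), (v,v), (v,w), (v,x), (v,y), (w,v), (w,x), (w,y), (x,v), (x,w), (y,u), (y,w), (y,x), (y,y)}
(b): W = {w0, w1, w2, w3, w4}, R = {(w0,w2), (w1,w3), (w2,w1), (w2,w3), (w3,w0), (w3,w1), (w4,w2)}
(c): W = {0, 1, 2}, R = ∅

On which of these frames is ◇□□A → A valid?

(c)

The schema corresponds to a generalized confluence (Geach) condition: ∀x ∀y (xRy → ∃w (yR²w ∧ x = w)).
(a): fails — uRx but no t with xR²t and u=t.
(b): fails — w1Rw3 but no w with w3R²w and w1=w.
(c): ✓.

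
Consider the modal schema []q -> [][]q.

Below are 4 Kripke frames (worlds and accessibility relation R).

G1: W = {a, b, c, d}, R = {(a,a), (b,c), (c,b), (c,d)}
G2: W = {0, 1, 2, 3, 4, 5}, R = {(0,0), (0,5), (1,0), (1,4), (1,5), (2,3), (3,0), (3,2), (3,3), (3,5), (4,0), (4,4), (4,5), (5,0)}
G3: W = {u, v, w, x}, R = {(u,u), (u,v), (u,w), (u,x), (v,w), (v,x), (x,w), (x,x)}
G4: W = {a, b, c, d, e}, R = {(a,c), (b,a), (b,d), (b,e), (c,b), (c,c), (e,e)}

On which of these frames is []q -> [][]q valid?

The schema corresponds to transitivity: forall x forall y forall z (Rxy & Ryz -> Rxz).
G1: fails — Rbc and Rcb but not Rbb.
G2: fails — R23 and R32 but not R22.
G3: holds.
G4: fails — Rba and Rac but not Rbc.
Valid on: G3.

G3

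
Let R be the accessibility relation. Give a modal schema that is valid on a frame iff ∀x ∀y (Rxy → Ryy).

This is shift-reflexivity; the standard corresponding axiom is T□: □(□p → p).
Suppose □(□p→p) is valid. Take Rxy and set V(p)={w : Ryw}. Then at y, □p holds; since □(□p→p) at x, □p→p at y, so p at y, i.e. Ryy.

□(□p → p)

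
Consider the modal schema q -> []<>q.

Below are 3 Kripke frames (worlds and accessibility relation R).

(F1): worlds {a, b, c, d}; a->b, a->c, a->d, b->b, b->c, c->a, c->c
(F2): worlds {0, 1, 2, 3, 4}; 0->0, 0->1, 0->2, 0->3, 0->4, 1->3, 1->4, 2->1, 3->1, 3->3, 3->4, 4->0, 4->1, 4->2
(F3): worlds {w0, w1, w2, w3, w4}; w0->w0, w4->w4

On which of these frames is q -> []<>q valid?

(F3)

The schema corresponds to symmetry: forall x forall y (Rxy -> Ryx).
(F1): fails — Rbc but not Rcb.
(F2): fails — R34 but not R43.
(F3): ✓.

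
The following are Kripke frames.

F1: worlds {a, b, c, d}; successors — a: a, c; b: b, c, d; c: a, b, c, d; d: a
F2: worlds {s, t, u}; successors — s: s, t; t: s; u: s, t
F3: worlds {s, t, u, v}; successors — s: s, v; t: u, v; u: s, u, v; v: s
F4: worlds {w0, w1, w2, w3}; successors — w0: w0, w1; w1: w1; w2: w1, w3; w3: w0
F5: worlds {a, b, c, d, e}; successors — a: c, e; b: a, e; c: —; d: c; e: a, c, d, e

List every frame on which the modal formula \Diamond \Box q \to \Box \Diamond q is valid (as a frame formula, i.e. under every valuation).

Frame correspondent (Sahlqvist): \forall x \forall y \forall z (Rxy \wedge Rxz \to \exists w (Ryw \wedge Rzw)) — i.e. convergence.
F1: fails — Rbb and Rbd but b and d have no common successor.
F2: condition met.
F3: condition met.
F4: fails — Rw2w1 and Rw2w3 but w1 and w3 have no common successor.
F5: fails — Rae and Rac but e and c have no common successor.
Valid on: F2, F3.

F2, F3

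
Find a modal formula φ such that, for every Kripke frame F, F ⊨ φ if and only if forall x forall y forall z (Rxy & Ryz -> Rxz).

A defining formula is □r → □□r (the 4 axiom).
Suppose □r→□□r is valid. Take Rxy, Ryz and set V(r)={w : Rxw}. Then □r at x, so □□r at x, so □r at y, so r at z, i.e. Rxz.

□r → □□r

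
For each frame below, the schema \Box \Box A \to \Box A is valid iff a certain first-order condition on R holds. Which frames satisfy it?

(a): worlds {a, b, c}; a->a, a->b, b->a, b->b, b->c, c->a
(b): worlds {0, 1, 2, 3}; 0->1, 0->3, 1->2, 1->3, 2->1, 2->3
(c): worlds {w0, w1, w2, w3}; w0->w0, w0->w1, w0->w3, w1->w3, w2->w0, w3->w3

The schema corresponds to density: \forall x \forall y (Rxy \to \exists z (Rxz \wedge Rzy)).
(a): satisfies the condition.
(b): fails — R12 but no z with R1z and Rz2.
(c): satisfies the condition.
Valid on: (a), (c).

(a), (c)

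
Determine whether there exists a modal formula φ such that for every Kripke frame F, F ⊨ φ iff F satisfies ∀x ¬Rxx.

Modal frame validity is preserved under surjective bounded morphisms.
The 5-cycle (worlds w0,w1,w2,w3,w4 with w0→w1→w2→w3→w4→w0) is irreflexive, and the map sending every world to a single reflexive point • is a surjective bounded morphism (forth: every edge maps to (•,•); back: every world has a successor). So any modal formula valid on the 5-cycle is also valid on the reflexive point, which is not irreflexive.
Hence irreflexivity is not modally definable.

Not definable by any modal formula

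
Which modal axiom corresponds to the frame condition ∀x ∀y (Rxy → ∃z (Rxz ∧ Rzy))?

□□s → □s

A defining formula is □□s → □s (the C4 axiom).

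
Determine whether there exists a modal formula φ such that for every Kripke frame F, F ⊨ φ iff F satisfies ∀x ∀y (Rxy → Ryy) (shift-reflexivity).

This is a Sahlqvist condition; the T□ axiom □(□r → r) defines it.
Suppose □(□r→r) is valid. Take Rxy and set V(r)={w : Ryw}. Then at y, □r holds; since □(□r→r) at x, □r→r at y, so r at y, i.e. Ryy.

Yes — defined by □(□r → r)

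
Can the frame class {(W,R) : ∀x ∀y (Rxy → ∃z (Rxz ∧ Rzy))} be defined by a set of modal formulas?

Yes: it is density, defined by the C4 schema □□r → □r.
Suppose □□r→□r is valid. Take Rxy and set V(r)={w : xR²w}. Then □□r at x, so □r at x, so r at y, i.e. ∃z(Rxz∧Rzy).

Yes, by □□r → □r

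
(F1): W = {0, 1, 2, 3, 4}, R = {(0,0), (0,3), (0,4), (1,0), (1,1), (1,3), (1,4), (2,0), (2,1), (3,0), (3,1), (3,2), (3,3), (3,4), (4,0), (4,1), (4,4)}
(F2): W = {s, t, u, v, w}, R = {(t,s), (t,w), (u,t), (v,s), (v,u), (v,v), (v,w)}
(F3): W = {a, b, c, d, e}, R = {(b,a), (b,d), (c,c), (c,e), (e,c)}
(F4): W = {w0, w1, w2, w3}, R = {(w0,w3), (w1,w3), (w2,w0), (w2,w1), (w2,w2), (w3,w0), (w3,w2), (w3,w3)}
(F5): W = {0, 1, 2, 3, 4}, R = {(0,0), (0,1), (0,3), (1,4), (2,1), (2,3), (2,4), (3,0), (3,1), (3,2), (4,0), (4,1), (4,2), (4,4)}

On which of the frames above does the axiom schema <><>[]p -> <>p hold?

(F1), (F3)

Frame correspondent (Sahlqvist): forall x forall y (x R^2 y -> exists w (yRw & xRw)) — i.e. a generalized confluence (Geach) condition.
(F1): holds.
(F2): fails — uR²s but no w* with sRw* and uRw*.
(F3): holds.
(F4): fails — w0R²w2 but no w with w2Rw and w0Rw.
(F5): fails — 0R²1 but no w with 1Rw and 0Rw.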